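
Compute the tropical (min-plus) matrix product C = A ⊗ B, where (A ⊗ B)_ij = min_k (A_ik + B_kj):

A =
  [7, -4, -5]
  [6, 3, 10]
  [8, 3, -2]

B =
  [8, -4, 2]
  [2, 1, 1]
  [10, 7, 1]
A ⊗ B =
  [-2, -3, -4]
  [5, 2, 4]
  [5, 4, -1]

Apply the min-plus product entry-by-entry:
  C[0][0] = min over k of (A[0][0] + B[0][0] = 7 + 8 = 15, A[0][1] + B[1][0] = -4 + 2 = -2, A[0][2] + B[2][0] = -5 + 10 = 5) = -2 (attained at k = 1)
  C[0][1] = min over k of (A[0][0] + B[0][1] = 7 + -4 = 3, A[0][1] + B[1][1] = -4 + 1 = -3, A[0][2] + B[2][1] = -5 + 7 = 2) = -3 (attained at k = 1)
  C[0][2] = min over k of (A[0][0] + B[0][2] = 7 + 2 = 9, A[0][1] + B[1][2] = -4 + 1 = -3, A[0][2] + B[2][2] = -5 + 1 = -4) = -4 (attained at k = 2)
  C[1][0] = min over k of (A[1][0] + B[0][0] = 6 + 8 = 14, A[1][1] + B[1][0] = 3 + 2 = 5, A[1][2] + B[2][0] = 10 + 10 = 20) = 5 (attained at k = 1)
  C[1][1] = min over k of (A[1][0] + B[0][1] = 6 + -4 = 2, A[1][1] + B[1][1] = 3 + 1 = 4, A[1][2] + B[2][1] = 10 + 7 = 17) = 2 (attained at k = 0)
  C[1][2] = min over k of (A[1][0] + B[0][2] = 6 + 2 = 8, A[1][1] + B[1][2] = 3 + 1 = 4, A[1][2] + B[2][2] = 10 + 1 = 11) = 4 (attained at k = 1)
  C[2][0] = min over k of (A[2][0] + B[0][0] = 8 + 8 = 16, A[2][1] + B[1][0] = 3 + 2 = 5, A[2][2] + B[2][0] = -2 + 10 = 8) = 5 (attained at k = 1)
  C[2][1] = min over k of (A[2][0] + B[0][1] = 8 + -4 = 4, A[2][1] + B[1][1] = 3 + 1 = 4, A[2][2] + B[2][1] = -2 + 7 = 5) = 4 (attained at k = 0)
  C[2][2] = min over k of (A[2][0] + B[0][2] = 8 + 2 = 10, A[2][1] + B[1][2] = 3 + 1 = 4, A[2][2] + B[2][2] = -2 + 1 = -1) = -1 (attained at k = 2)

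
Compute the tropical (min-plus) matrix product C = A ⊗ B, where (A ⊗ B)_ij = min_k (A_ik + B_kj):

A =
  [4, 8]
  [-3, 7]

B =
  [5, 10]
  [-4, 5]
A ⊗ B =
  [4, 13]
  [2, 7]

Apply the min-plus product entry-by-entry:
  C[0][0] = min over k of (A[0][0] + B[0][0] = 4 + 5 = 9, A[0][1] + B[1][0] = 8 + -4 = 4) = 4 (attained at k = 1)
  C[0][1] = min over k of (A[0][0] + B[0][1] = 4 + 10 = 14, A[0][1] + B[1][1] = 8 + 5 = 13) = 13 (attained at k = 1)
  C[1][0] = min over k of (A[1][0] + B[0][0] = -3 + 5 = 2, A[1][1] + B[1][0] = 7 + -4 = 3) = 2 (attained at k = 0)
  C[1][1] = min over k of (A[1][0] + B[0][1] = -3 + 10 = 7, A[1][1] + B[1][1] = 7 + 5 = 12) = 7 (attained at k = 0)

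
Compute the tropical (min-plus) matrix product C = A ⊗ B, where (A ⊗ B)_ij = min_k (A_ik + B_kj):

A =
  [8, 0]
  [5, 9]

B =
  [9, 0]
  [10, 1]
A ⊗ B =
  [10, 1]
  [14, 5]

Apply the min-plus product entry-by-entry:
  C[0][0] = min over k of (A[0][0] + B[0][0] = 8 + 9 = 17, A[0][1] + B[1][0] = 0 + 10 = 10) = 10 (attained at k = 1)
  C[0][1] = min over k of (A[0][0] + B[0][1] = 8 + 0 = 8, A[0][1] + B[1][1] = 0 + 1 = 1) = 1 (attained at k = 1)
  C[1][0] = min over k of (A[1][0] + B[0][0] = 5 + 9 = 14, A[1][1] + B[1][0] = 9 + 10 = 19) = 14 (attained at k = 0)
  C[1][1] = min over k of (A[1][0] + B[0][1] = 5 + 0 = 5, A[1][1] + B[1][1] = 9 + 1 = 10) = 5 (attained at k = 0)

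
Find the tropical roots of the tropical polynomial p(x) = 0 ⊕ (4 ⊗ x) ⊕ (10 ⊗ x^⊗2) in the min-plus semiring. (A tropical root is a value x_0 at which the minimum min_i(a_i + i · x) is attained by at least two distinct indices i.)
Roots: {-6, -4}

Each tropical root is a break point of the lower envelope of the lines y = a_i + i · x (there are 3 lines, with slopes 0, 1, ..., 2). Only the lines that attain the minimum somewhere contribute to roots; other lines are dominated. Here the surviving (envelope) indices are i = 2, i = 1, i = 0.
Intersections between consecutive envelope lines give the roots: for adjacent envelope indices i < j the intersection is x = (a_i − a_j) / (j − i). Reading off the sorted break points: {-6, -4}.
Verification: at each break x_0, at least two indices attain the minimum of min_i(a_i + i · x_0).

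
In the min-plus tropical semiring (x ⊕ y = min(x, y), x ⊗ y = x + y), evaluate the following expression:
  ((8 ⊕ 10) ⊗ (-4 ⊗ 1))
((8 ⊕ 10) ⊗ (-4 ⊗ 1)) = 5

Expand innermost to outermost. Recall ⊕ takes the minimum of its arguments and ⊗ takes their sum. Working out the expression ((8 ⊕ 10) ⊗ (-4 ⊗ 1)) gives 5.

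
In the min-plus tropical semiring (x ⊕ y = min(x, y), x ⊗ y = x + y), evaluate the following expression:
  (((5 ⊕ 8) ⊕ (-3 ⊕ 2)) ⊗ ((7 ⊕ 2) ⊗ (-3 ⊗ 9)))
(((5 ⊕ 8) ⊕ (-3 ⊕ 2)) ⊗ ((7 ⊕ 2) ⊗ (-3 ⊗ 9))) = 5

Expand innermost to outermost. Recall ⊕ takes the minimum of its arguments and ⊗ takes their sum. Working out the expression (((5 ⊕ 8) ⊕ (-3 ⊕ 2)) ⊗ ((7 ⊕ 2) ⊗ (-3 ⊗ 9))) gives 5.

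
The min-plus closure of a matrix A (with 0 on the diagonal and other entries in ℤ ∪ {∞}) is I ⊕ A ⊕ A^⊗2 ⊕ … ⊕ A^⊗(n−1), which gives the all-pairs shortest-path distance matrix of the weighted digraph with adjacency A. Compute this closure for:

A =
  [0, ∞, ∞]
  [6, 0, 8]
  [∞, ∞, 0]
Closure =
  [0, ∞, ∞]
  [6, 0, 8]
  [∞, ∞, 0]

This is the Floyd-Warshall all-pairs shortest-path computation. For each intermediate vertex k = 0, 1, …, 2, update dist[i][j] ← min(dist[i][j], dist[i][k] + dist[k][j]). The final matrix gives, for each (i, j), the minimum total weight of any directed path from i to j (possibly empty when i = j).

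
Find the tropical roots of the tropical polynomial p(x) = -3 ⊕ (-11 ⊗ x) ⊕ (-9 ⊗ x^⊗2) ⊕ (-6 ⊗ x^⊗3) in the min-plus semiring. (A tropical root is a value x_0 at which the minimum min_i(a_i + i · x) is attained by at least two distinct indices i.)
Roots: {-3, -2, 8}

Each tropical root is a break point of the lower envelope of the lines y = a_i + i · x (there are 4 lines, with slopes 0, 1, ..., 3). Only the lines that attain the minimum somewhere contribute to roots; other lines are dominated. Here the surviving (envelope) indices are i = 3, i = 2, i = 1, i = 0.
Intersections between consecutive envelope lines give the roots: for adjacent envelope indices i < j the intersection is x = (a_i − a_j) / (j − i). Reading off the sorted break points: {-3, -2, 8}.
Verification: at each break x_0, at least two indices attain the minimum of min_i(a_i + i · x_0).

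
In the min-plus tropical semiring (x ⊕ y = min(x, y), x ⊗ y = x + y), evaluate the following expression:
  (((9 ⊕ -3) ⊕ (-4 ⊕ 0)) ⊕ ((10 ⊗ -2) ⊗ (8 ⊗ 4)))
(((9 ⊕ -3) ⊕ (-4 ⊕ 0)) ⊕ ((10 ⊗ -2) ⊗ (8 ⊗ 4))) = -4

Expand innermost to outermost. Recall ⊕ takes the minimum of its arguments and ⊗ takes their sum. Working out the expression (((9 ⊕ -3) ⊕ (-4 ⊕ 0)) ⊕ ((10 ⊗ -2) ⊗ (8 ⊗ 4))) gives -4.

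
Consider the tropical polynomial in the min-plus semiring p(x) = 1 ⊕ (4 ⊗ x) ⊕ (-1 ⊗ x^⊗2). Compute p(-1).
p(-1) = -3

A tropical monomial a ⊗ x^⊗i evaluates to a + i · x. Evaluating each term at x = -1:
  Term 0 contributes 1 + 0 · -1 = 1
  Term 1 contributes 4 + 1 · -1 = 3
  Term 2 contributes -1 + 2 · -1 = -3
p(-1) = ⊕ of these = min[1, 3, -3] = -3.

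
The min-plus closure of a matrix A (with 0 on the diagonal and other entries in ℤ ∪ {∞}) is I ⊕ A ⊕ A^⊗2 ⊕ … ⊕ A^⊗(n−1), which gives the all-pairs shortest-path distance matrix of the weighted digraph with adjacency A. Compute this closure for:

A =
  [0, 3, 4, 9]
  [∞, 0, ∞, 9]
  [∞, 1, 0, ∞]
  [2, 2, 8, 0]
Closure =
  [0, 3, 4, 9]
  [11, 0, 15, 9]
  [12, 1, 0, 10]
  [2, 2, 6, 0]

This is the Floyd-Warshall all-pairs shortest-path computation. For each intermediate vertex k = 0, 1, …, 3, update dist[i][j] ← min(dist[i][j], dist[i][k] + dist[k][j]). The final matrix gives, for each (i, j), the minimum total weight of any directed path from i to j (possibly empty when i = j).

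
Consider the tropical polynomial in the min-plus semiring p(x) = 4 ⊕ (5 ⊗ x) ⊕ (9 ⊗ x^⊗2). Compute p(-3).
p(-3) = 2

A tropical monomial a ⊗ x^⊗i evaluates to a + i · x. Evaluating each term at x = -3:
  Term 0 contributes 4 + 0 · -3 = 4
  Term 1 contributes 5 + 1 · -3 = 2
  Term 2 contributes 9 + 2 · -3 = 3
p(-3) = ⊕ of these = min[4, 2, 3] = 2.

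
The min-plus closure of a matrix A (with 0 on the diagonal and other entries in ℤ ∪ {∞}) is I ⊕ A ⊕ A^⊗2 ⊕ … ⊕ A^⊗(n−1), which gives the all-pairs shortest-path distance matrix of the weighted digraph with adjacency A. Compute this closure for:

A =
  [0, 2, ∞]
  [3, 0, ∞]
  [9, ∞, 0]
Closure =
  [0, 2, ∞]
  [3, 0, ∞]
  [9, 11, 0]

This is the Floyd-Warshall all-pairs shortest-path computation. For each intermediate vertex k = 0, 1, …, 2, update dist[i][j] ← min(dist[i][j], dist[i][k] + dist[k][j]). The final matrix gives, for each (i, j), the minimum total weight of any directed path from i to j (possibly empty when i = j).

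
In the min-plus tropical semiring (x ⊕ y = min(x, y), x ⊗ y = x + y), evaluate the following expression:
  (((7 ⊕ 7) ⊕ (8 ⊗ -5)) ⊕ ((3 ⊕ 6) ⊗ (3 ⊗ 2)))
(((7 ⊕ 7) ⊕ (8 ⊗ -5)) ⊕ ((3 ⊕ 6) ⊗ (3 ⊗ 2))) = 3

Expand innermost to outermost. Recall ⊕ takes the minimum of its arguments and ⊗ takes their sum. Working out the expression (((7 ⊕ 7) ⊕ (8 ⊗ -5)) ⊕ ((3 ⊕ 6) ⊗ (3 ⊗ 2))) gives 3.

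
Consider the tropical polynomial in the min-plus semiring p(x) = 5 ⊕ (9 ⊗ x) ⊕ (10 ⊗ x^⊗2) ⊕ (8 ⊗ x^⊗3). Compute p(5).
p(5) = 5

A tropical monomial a ⊗ x^⊗i evaluates to a + i · x. Evaluating each term at x = 5:
  Term 0 contributes 5 + 0 · 5 = 5
  Term 1 contributes 9 + 1 · 5 = 14
  Term 2 contributes 10 + 2 · 5 = 20
  Term 3 contributes 8 + 3 · 5 = 23
p(5) = ⊕ of these = min[5, 14, 20, 23] = 5.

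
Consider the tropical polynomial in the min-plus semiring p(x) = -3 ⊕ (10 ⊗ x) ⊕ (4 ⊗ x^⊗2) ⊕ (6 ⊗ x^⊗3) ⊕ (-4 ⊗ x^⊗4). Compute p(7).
p(7) = -3

A tropical monomial a ⊗ x^⊗i evaluates to a + i · x. Evaluating each term at x = 7:
  Term 0 contributes -3 + 0 · 7 = -3
  Term 1 contributes 10 + 1 · 7 = 17
  Term 2 contributes 4 + 2 · 7 = 18
  Term 3 contributes 6 + 3 · 7 = 27
  Term 4 contributes -4 + 4 · 7 = 24
p(7) = ⊕ of these = min[-3, 17, 18, 27, 24] = -3.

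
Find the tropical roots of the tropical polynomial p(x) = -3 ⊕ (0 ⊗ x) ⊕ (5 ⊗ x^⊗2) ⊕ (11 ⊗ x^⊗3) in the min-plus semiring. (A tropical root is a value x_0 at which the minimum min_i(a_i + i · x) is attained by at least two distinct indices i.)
Roots: {-6, -5, -3}

Each tropical root is a break point of the lower envelope of the lines y = a_i + i · x (there are 4 lines, with slopes 0, 1, ..., 3). Only the lines that attain the minimum somewhere contribute to roots; other lines are dominated. Here the surviving (envelope) indices are i = 3, i = 2, i = 1, i = 0.
Intersections between consecutive envelope lines give the roots: for adjacent envelope indices i < j the intersection is x = (a_i − a_j) / (j − i). Reading off the sorted break points: {-6, -5, -3}.
Verification: at each break x_0, at least two indices attain the minimum of min_i(a_i + i · x_0).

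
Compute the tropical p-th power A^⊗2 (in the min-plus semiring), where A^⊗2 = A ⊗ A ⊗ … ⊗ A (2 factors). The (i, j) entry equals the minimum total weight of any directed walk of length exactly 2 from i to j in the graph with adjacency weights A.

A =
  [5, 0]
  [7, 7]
A^⊗2 =
  [7, 5]
  [12, 7]

Each entry (A^⊗2)_ij equals the minimum over all length-2 walks i = v_0 → v_1 → … → v_2 = j of Σ_t A[v_t][v_{t+1}]. For example, for (i, j) = (0, 1) we minimise over 2 possible intermediate vertex sequences; the minimum is 5, attained along the walk 0 → 0 → 1.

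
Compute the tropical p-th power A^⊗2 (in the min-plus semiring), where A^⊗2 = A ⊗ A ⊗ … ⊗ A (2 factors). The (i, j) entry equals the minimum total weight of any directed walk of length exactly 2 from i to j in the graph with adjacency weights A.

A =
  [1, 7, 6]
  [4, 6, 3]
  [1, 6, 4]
A^⊗2 =
  [2, 8, 7]
  [4, 9, 7]
  [2, 8, 7]

Each entry (A^⊗2)_ij equals the minimum over all length-2 walks i = v_0 → v_1 → … → v_2 = j of Σ_t A[v_t][v_{t+1}]. For example, for (i, j) = (0, 2) we minimise over 3 possible intermediate vertex sequences; the minimum is 7, attained along the walk 0 → 0 → 2.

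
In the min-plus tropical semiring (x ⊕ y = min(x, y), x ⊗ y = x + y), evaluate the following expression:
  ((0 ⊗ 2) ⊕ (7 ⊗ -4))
((0 ⊗ 2) ⊕ (7 ⊗ -4)) = 2

Expand innermost to outermost. Recall ⊕ takes the minimum of its arguments and ⊗ takes their sum. Working out the expression ((0 ⊗ 2) ⊕ (7 ⊗ -4)) gives 2.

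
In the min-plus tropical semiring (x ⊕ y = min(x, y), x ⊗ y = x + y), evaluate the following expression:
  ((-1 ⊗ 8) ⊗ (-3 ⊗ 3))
((-1 ⊗ 8) ⊗ (-3 ⊗ 3)) = 7

Expand innermost to outermost. Recall ⊕ takes the minimum of its arguments and ⊗ takes their sum. Working out the expression ((-1 ⊗ 8) ⊗ (-3 ⊗ 3)) gives 7.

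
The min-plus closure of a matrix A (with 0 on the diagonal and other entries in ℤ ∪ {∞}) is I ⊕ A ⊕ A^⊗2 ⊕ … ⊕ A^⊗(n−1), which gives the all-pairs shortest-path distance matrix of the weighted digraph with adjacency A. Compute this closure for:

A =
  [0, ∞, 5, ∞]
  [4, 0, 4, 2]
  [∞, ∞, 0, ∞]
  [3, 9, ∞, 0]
Closure =
  [0, ∞, 5, ∞]
  [4, 0, 4, 2]
  [∞, ∞, 0, ∞]
  [3, 9, 8, 0]

This is the Floyd-Warshall all-pairs shortest-path computation. For each intermediate vertex k = 0, 1, …, 3, update dist[i][j] ← min(dist[i][j], dist[i][k] + dist[k][j]). The final matrix gives, for each (i, j), the minimum total weight of any directed path from i to j (possibly empty when i = j).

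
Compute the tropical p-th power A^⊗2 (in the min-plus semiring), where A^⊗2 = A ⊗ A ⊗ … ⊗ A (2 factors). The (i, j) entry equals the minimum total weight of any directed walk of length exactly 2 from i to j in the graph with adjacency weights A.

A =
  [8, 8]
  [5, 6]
A^⊗2 =
  [13, 14]
  [11, 12]

Each entry (A^⊗2)_ij equals the minimum over all length-2 walks i = v_0 → v_1 → … → v_2 = j of Σ_t A[v_t][v_{t+1}]. For example, for (i, j) = (0, 1) we minimise over 2 possible intermediate vertex sequences; the minimum is 14, attained along the walk 0 → 1 → 1.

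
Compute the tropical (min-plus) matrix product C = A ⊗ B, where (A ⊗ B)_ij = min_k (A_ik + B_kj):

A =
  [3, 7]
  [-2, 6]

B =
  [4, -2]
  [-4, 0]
A ⊗ B =
  [3, 1]
  [2, -4]

Apply the min-plus product entry-by-entry:
  C[0][0] = min over k of (A[0][0] + B[0][0] = 3 + 4 = 7, A[0][1] + B[1][0] = 7 + -4 = 3) = 3 (attained at k = 1)
  C[0][1] = min over k of (A[0][0] + B[0][1] = 3 + -2 = 1, A[0][1] + B[1][1] = 7 + 0 = 7) = 1 (attained at k = 0)
  C[1][0] = min over k of (A[1][0] + B[0][0] = -2 + 4 = 2, A[1][1] + B[1][0] = 6 + -4 = 2) = 2 (attained at k = 0)
  C[1][1] = min over k of (A[1][0] + B[0][1] = -2 + -2 = -4, A[1][1] + B[1][1] = 6 + 0 = 6) = -4 (attained at k = 0)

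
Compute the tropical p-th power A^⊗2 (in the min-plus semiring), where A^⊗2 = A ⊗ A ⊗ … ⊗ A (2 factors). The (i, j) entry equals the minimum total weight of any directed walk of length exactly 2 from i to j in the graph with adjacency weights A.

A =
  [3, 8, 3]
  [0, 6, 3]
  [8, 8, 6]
A^⊗2 =
  [6, 11, 6]
  [3, 8, 3]
  [8, 14, 11]

Each entry (A^⊗2)_ij equals the minimum over all length-2 walks i = v_0 → v_1 → … → v_2 = j of Σ_t A[v_t][v_{t+1}]. For example, for (i, j) = (0, 2) we minimise over 3 possible intermediate vertex sequences; the minimum is 6, attained along the walk 0 → 0 → 2.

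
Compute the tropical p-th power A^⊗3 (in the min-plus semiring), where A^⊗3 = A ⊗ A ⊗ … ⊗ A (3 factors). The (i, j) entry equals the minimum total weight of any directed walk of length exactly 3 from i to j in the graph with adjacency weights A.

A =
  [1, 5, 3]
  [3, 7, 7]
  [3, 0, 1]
A^⊗3 =
  [3, 4, 5]
  [5, 6, 7]
  [4, 2, 3]

Each entry (A^⊗3)_ij equals the minimum over all length-3 walks i = v_0 → v_1 → … → v_3 = j of Σ_t A[v_t][v_{t+1}]. For example, for (i, j) = (0, 2) we minimise over 9 possible intermediate vertex sequences; the minimum is 5, attained along the walk 0 → 0 → 0 → 2.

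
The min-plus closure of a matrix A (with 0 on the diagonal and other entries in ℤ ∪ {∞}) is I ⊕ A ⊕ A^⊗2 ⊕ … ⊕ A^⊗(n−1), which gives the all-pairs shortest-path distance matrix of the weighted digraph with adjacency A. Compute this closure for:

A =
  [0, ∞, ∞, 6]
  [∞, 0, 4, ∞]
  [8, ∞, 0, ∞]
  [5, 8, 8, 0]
Closure =
  [0, 14, 14, 6]
  [12, 0, 4, 18]
  [8, 22, 0, 14]
  [5, 8, 8, 0]

This is the Floyd-Warshall all-pairs shortest-path computation. For each intermediate vertex k = 0, 1, …, 3, update dist[i][j] ← min(dist[i][j], dist[i][k] + dist[k][j]). The final matrix gives, for each (i, j), the minimum total weight of any directed path from i to j (possibly empty when i = j).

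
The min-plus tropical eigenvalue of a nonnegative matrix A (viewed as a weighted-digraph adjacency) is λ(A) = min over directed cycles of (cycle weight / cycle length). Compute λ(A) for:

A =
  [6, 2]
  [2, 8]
λ(A) = 2

Enumerate directed cycles and compute their means (weight / length). Sample:
  cycle 0 → 0: weight = 6, length = 1, mean = 6/1 ≈ 6.000
  cycle 1 → 1: weight = 8, length = 1, mean = 8/1 ≈ 8.000
  cycle 0 → 1 → 0: weight = 4, length = 2, mean = 4/2 ≈ 2.000
  cycle 1 → 0 → 1: weight = 4, length = 2, mean = 4/2 ≈ 2.000
Minimum mean = 2.000, attained e.g. along the cycle 0 → 1 → 0 with weight 4 and length 2. So λ(A) = 4/2 = 2.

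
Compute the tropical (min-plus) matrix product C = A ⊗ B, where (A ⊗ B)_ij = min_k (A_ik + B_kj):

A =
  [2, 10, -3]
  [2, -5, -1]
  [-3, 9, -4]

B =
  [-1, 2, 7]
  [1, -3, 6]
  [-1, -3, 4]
A ⊗ B =
  [-4, -6, 1]
  [-4, -8, 1]
  [-5, -7, 0]

Apply the min-plus product entry-by-entry:
  C[0][0] = min over k of (A[0][0] + B[0][0] = 2 + -1 = 1, A[0][1] + B[1][0] = 10 + 1 = 11, A[0][2] + B[2][0] = -3 + -1 = -4) = -4 (attained at k = 2)
  C[0][1] = min over k of (A[0][0] + B[0][1] = 2 + 2 = 4, A[0][1] + B[1][1] = 10 + -3 = 7, A[0][2] + B[2][1] = -3 + -3 = -6) = -6 (attained at k = 2)
  C[0][2] = min over k of (A[0][0] + B[0][2] = 2 + 7 = 9, A[0][1] + B[1][2] = 10 + 6 = 16, A[0][2] + B[2][2] = -3 + 4 = 1) = 1 (attained at k = 2)
  C[1][0] = min over k of (A[1][0] + B[0][0] = 2 + -1 = 1, A[1][1] + B[1][0] = -5 + 1 = -4, A[1][2] + B[2][0] = -1 + -1 = -2) = -4 (attained at k = 1)
  C[1][1] = min over k of (A[1][0] + B[0][1] = 2 + 2 = 4, A[1][1] + B[1][1] = -5 + -3 = -8, A[1][2] + B[2][1] = -1 + -3 = -4) = -8 (attained at k = 1)
  C[1][2] = min over k of (A[1][0] + B[0][2] = 2 + 7 = 9, A[1][1] + B[1][2] = -5 + 6 = 1, A[1][2] + B[2][2] = -1 + 4 = 3) = 1 (attained at k = 1)
  C[2][0] = min over k of (A[2][0] + B[0][0] = -3 + -1 = -4, A[2][1] + B[1][0] = 9 + 1 = 10, A[2][2] + B[2][0] = -4 + -1 = -5) = -5 (attained at k = 2)
  C[2][1] = min over k of (A[2][0] + B[0][1] = -3 + 2 = -1, A[2][1] + B[1][1] = 9 + -3 = 6, A[2][2] + B[2][1] = -4 + -3 = -7) = -7 (attained at k = 2)
  C[2][2] = min over k of (A[2][0] + B[0][2] = -3 + 7 = 4, A[2][1] + B[1][2] = 9 + 6 = 15, A[2][2] + B[2][2] = -4 + 4 = 0) = 0 (attained at k = 2)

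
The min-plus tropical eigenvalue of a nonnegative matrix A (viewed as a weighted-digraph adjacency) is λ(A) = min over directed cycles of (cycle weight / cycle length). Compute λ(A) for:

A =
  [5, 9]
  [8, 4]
λ(A) = 4

Enumerate directed cycles and compute their means (weight / length). Sample:
  cycle 0 → 0: weight = 5, length = 1, mean = 5/1 ≈ 5.000
  cycle 1 → 1: weight = 4, length = 1, mean = 4/1 ≈ 4.000
  cycle 0 → 1 → 0: weight = 17, length = 2, mean = 17/2 ≈ 8.500
  cycle 1 → 0 → 1: weight = 17, length = 2, mean = 17/2 ≈ 8.500
Minimum mean = 4.000, attained e.g. along the cycle 1 → 1 with weight 4 and length 1. So λ(A) = 4/1 = 4.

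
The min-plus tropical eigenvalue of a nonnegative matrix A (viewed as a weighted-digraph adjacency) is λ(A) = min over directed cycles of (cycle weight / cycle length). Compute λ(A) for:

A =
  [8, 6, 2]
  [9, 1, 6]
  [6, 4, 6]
λ(A) = 1

Enumerate directed cycles and compute their means (weight / length). Sample:
  cycle 0 → 0: weight = 8, length = 1, mean = 8/1 ≈ 8.000
  cycle 1 → 1: weight = 1, length = 1, mean = 1/1 ≈ 1.000
  cycle 2 → 2: weight = 6, length = 1, mean = 6/1 ≈ 6.000
  cycle 0 → 1 → 0: weight = 15, length = 2, mean = 15/2 ≈ 7.500
  cycle 0 → 2 → 0: weight = 8, length = 2, mean = 8/2 ≈ 4.000
  cycle 1 → 0 → 1: weight = 15, length = 2, mean = 15/2 ≈ 7.500
Minimum mean = 1.000, attained e.g. along the cycle 1 → 1 with weight 1 and length 1. So λ(A) = 1/1 = 1.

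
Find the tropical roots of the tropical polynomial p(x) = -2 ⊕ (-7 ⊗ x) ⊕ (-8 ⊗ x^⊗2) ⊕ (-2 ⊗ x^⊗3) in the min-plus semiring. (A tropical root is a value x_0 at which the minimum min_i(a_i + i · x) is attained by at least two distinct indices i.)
Roots: {-6, 1, 5}

Each tropical root is a break point of the lower envelope of the lines y = a_i + i · x (there are 4 lines, with slopes 0, 1, ..., 3). Only the lines that attain the minimum somewhere contribute to roots; other lines are dominated. Here the surviving (envelope) indices are i = 3, i = 2, i = 1, i = 0.
Intersections between consecutive envelope lines give the roots: for adjacent envelope indices i < j the intersection is x = (a_i − a_j) / (j − i). Reading off the sorted break points: {-6, 1, 5}.
Verification: at each break x_0, at least two indices attain the minimum of min_i(a_i + i · x_0).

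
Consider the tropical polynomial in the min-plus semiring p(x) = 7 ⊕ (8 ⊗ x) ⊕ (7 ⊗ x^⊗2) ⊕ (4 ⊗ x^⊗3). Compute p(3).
p(3) = 7

A tropical monomial a ⊗ x^⊗i evaluates to a + i · x. Evaluating each term at x = 3:
  Term 0 contributes 7 + 0 · 3 = 7
  Term 1 contributes 8 + 1 · 3 = 11
  Term 2 contributes 7 + 2 · 3 = 13
  Term 3 contributes 4 + 3 · 3 = 13
p(3) = ⊕ of these = min[7, 11, 13, 13] = 7.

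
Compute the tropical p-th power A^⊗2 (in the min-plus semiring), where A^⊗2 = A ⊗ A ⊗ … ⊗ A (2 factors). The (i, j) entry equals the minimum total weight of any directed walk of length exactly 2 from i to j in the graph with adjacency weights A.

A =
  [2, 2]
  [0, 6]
A^⊗2 =
  [2, 4]
  [2, 2]

Each entry (A^⊗2)_ij equals the minimum over all length-2 walks i = v_0 → v_1 → … → v_2 = j of Σ_t A[v_t][v_{t+1}]. For example, for (i, j) = (0, 1) we minimise over 2 possible intermediate vertex sequences; the minimum is 4, attained along the walk 0 → 0 → 1.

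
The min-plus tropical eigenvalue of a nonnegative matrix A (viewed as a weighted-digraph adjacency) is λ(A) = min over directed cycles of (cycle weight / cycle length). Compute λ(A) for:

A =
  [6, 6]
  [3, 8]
λ(A) = 9/2

Enumerate directed cycles and compute their means (weight / length). Sample:
  cycle 0 → 0: weight = 6, length = 1, mean = 6/1 ≈ 6.000
  cycle 1 → 1: weight = 8, length = 1, mean = 8/1 ≈ 8.000
  cycle 0 → 1 → 0: weight = 9, length = 2, mean = 9/2 ≈ 4.500
  cycle 1 → 0 → 1: weight = 9, length = 2, mean = 9/2 ≈ 4.500
Minimum mean = 4.500, attained e.g. along the cycle 0 → 1 → 0 with weight 9 and length 2. So λ(A) = 9/2 = 9/2.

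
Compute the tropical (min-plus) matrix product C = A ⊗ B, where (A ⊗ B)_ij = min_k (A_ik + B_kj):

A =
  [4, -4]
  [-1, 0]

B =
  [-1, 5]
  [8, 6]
A ⊗ B =
  [3, 2]
  [-2, 4]

Apply the min-plus product entry-by-entry:
  C[0][0] = min over k of (A[0][0] + B[0][0] = 4 + -1 = 3, A[0][1] + B[1][0] = -4 + 8 = 4) = 3 (attained at k = 0)
  C[0][1] = min over k of (A[0][0] + B[0][1] = 4 + 5 = 9, A[0][1] + B[1][1] = -4 + 6 = 2) = 2 (attained at k = 1)
  C[1][0] = min over k of (A[1][0] + B[0][0] = -1 + -1 = -2, A[1][1] + B[1][0] = 0 + 8 = 8) = -2 (attained at k = 0)
  C[1][1] = min over k of (A[1][0] + B[0][1] = -1 + 5 = 4, A[1][1] + B[1][1] = 0 + 6 = 6) = 4 (attained at k = 0)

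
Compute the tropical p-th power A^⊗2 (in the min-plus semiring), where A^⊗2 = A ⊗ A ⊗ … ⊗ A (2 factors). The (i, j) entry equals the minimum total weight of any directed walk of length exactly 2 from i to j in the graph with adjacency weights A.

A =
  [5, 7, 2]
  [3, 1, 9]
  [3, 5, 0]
A^⊗2 =
  [5, 7, 2]
  [4, 2, 5]
  [3, 5, 0]

Each entry (A^⊗2)_ij equals the minimum over all length-2 walks i = v_0 → v_1 → … → v_2 = j of Σ_t A[v_t][v_{t+1}]. For example, for (i, j) = (0, 2) we minimise over 3 possible intermediate vertex sequences; the minimum is 2, attained along the walk 0 → 2 → 2.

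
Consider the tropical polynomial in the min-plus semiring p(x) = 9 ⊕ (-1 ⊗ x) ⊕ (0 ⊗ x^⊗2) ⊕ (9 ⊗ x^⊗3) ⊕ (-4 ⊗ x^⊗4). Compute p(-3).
p(-3) = -16

A tropical monomial a ⊗ x^⊗i evaluates to a + i · x. Evaluating each term at x = -3:
  Term 0 contributes 9 + 0 · -3 = 9
  Term 1 contributes -1 + 1 · -3 = -4
  Term 2 contributes 0 + 2 · -3 = -6
  Term 3 contributes 9 + 3 · -3 = 0
  Term 4 contributes -4 + 4 · -3 = -16
p(-3) = ⊕ of these = min[9, -4, -6, 0, -16] = -16.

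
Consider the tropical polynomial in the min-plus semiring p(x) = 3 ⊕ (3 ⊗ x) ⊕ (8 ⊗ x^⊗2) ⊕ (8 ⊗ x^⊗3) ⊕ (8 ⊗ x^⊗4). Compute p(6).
p(6) = 3

A tropical monomial a ⊗ x^⊗i evaluates to a + i · x. Evaluating each term at x = 6:
  Term 0 contributes 3 + 0 · 6 = 3
  Term 1 contributes 3 + 1 · 6 = 9
  Term 2 contributes 8 + 2 · 6 = 20
  Term 3 contributes 8 + 3 · 6 = 26
  Term 4 contributes 8 + 4 · 6 = 32
p(6) = ⊕ of these = min[3, 9, 20, 26, 32] = 3.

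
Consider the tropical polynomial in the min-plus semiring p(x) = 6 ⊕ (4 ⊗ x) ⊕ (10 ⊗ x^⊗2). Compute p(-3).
p(-3) = 1

A tropical monomial a ⊗ x^⊗i evaluates to a + i · x. Evaluating each term at x = -3:
  Term 0 contributes 6 + 0 · -3 = 6
  Term 1 contributes 4 + 1 · -3 = 1
  Term 2 contributes 10 + 2 · -3 = 4
p(-3) = ⊕ of these = min[6, 1, 4] = 1.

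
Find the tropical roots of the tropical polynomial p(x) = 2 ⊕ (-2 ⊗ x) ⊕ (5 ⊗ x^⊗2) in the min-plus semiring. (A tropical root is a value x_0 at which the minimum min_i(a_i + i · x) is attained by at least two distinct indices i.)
Roots: {-7, 4}

Each tropical root is a break point of the lower envelope of the lines y = a_i + i · x (there are 3 lines, with slopes 0, 1, ..., 2). Only the lines that attain the minimum somewhere contribute to roots; other lines are dominated. Here the surviving (envelope) indices are i = 2, i = 1, i = 0.
Intersections between consecutive envelope lines give the roots: for adjacent envelope indices i < j the intersection is x = (a_i − a_j) / (j − i). Reading off the sorted break points: {-7, 4}.
Verification: at each break x_0, at least two indices attain the minimum of min_i(a_i + i · x_0).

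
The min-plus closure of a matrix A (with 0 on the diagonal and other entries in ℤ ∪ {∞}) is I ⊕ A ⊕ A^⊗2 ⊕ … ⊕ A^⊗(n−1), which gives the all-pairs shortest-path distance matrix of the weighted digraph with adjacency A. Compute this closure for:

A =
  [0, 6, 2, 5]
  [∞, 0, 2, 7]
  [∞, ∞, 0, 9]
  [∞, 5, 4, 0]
Closure =
  [0, 6, 2, 5]
  [∞, 0, 2, 7]
  [∞, 14, 0, 9]
  [∞, 5, 4, 0]

This is the Floyd-Warshall all-pairs shortest-path computation. For each intermediate vertex k = 0, 1, …, 3, update dist[i][j] ← min(dist[i][j], dist[i][k] + dist[k][j]). The final matrix gives, for each (i, j), the minimum total weight of any directed path from i to j (possibly empty when i = j).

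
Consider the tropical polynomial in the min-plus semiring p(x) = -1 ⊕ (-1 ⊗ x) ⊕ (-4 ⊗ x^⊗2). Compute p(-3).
p(-3) = -10

A tropical monomial a ⊗ x^⊗i evaluates to a + i · x. Evaluating each term at x = -3:
  Term 0 contributes -1 + 0 · -3 = -1
  Term 1 contributes -1 + 1 · -3 = -4
  Term 2 contributes -4 + 2 · -3 = -10
p(-3) = ⊕ of these = min[-1, -4, -10] = -10.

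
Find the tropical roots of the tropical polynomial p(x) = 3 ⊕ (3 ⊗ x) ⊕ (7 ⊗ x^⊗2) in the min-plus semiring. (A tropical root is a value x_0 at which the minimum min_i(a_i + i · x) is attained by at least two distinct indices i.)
Roots: {-4, 0}

Each tropical root is a break point of the lower envelope of the lines y = a_i + i · x (there are 3 lines, with slopes 0, 1, ..., 2). Only the lines that attain the minimum somewhere contribute to roots; other lines are dominated. Here the surviving (envelope) indices are i = 2, i = 1, i = 0.
Intersections between consecutive envelope lines give the roots: for adjacent envelope indices i < j the intersection is x = (a_i − a_j) / (j − i). Reading off the sorted break points: {-4, 0}.
Verification: at each break x_0, at least two indices attain the minimum of min_i(a_i + i · x_0).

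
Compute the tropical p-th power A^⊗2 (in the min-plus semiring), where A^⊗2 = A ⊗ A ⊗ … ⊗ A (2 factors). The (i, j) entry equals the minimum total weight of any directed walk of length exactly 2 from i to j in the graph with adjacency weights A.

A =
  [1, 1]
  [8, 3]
A^⊗2 =
  [2, 2]
  [9, 6]

Each entry (A^⊗2)_ij equals the minimum over all length-2 walks i = v_0 → v_1 → … → v_2 = j of Σ_t A[v_t][v_{t+1}]. For example, for (i, j) = (0, 1) we minimise over 2 possible intermediate vertex sequences; the minimum is 2, attained along the walk 0 → 0 → 1.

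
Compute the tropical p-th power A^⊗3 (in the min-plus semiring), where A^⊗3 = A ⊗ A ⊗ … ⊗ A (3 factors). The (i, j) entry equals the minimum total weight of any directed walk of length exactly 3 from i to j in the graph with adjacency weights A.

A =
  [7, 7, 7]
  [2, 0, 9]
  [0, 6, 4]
A^⊗3 =
  [9, 7, 14]
  [2, 0, 9]
  [7, 6, 11]

Each entry (A^⊗3)_ij equals the minimum over all length-3 walks i = v_0 → v_1 → … → v_3 = j of Σ_t A[v_t][v_{t+1}]. For example, for (i, j) = (0, 2) we minimise over 9 possible intermediate vertex sequences; the minimum is 14, attained along the walk 0 → 2 → 0 → 2.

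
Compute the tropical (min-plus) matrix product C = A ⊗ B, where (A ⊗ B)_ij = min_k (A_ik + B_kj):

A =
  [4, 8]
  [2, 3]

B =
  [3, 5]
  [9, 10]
A ⊗ B =
  [7, 9]
  [5, 7]

Apply the min-plus product entry-by-entry:
  C[0][0] = min over k of (A[0][0] + B[0][0] = 4 + 3 = 7, A[0][1] + B[1][0] = 8 + 9 = 17) = 7 (attained at k = 0)
  C[0][1] = min over k of (A[0][0] + B[0][1] = 4 + 5 = 9, A[0][1] + B[1][1] = 8 + 10 = 18) = 9 (attained at k = 0)
  C[1][0] = min over k of (A[1][0] + B[0][0] = 2 + 3 = 5, A[1][1] + B[1][0] = 3 + 9 = 12) = 5 (attained at k = 0)
  C[1][1] = min over k of (A[1][0] + B[0][1] = 2 + 5 = 7, A[1][1] + B[1][1] = 3 + 10 = 13) = 7 (attained at k = 0)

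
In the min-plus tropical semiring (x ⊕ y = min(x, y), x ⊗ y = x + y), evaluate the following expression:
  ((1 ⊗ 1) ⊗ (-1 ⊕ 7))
((1 ⊗ 1) ⊗ (-1 ⊕ 7)) = 1

Expand innermost to outermost. Recall ⊕ takes the minimum of its arguments and ⊗ takes their sum. Working out the expression ((1 ⊗ 1) ⊗ (-1 ⊕ 7)) gives 1.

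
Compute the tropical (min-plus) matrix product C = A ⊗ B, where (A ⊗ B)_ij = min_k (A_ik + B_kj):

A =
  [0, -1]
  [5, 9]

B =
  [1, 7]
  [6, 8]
A ⊗ B =
  [1, 7]
  [6, 12]

Apply the min-plus product entry-by-entry:
  C[0][0] = min over k of (A[0][0] + B[0][0] = 0 + 1 = 1, A[0][1] + B[1][0] = -1 + 6 = 5) = 1 (attained at k = 0)
  C[0][1] = min over k of (A[0][0] + B[0][1] = 0 + 7 = 7, A[0][1] + B[1][1] = -1 + 8 = 7) = 7 (attained at k = 0)
  C[1][0] = min over k of (A[1][0] + B[0][0] = 5 + 1 = 6, A[1][1] + B[1][0] = 9 + 6 = 15) = 6 (attained at k = 0)
  C[1][1] = min over k of (A[1][0] + B[0][1] = 5 + 7 = 12, A[1][1] + B[1][1] = 9 + 8 = 17) = 12 (attained at k = 0)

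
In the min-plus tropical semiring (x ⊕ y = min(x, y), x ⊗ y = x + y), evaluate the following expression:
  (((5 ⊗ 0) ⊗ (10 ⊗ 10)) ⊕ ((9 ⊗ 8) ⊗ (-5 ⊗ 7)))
(((5 ⊗ 0) ⊗ (10 ⊗ 10)) ⊕ ((9 ⊗ 8) ⊗ (-5 ⊗ 7))) = 19

Expand innermost to outermost. Recall ⊕ takes the minimum of its arguments and ⊗ takes their sum. Working out the expression (((5 ⊗ 0) ⊗ (10 ⊗ 10)) ⊕ ((9 ⊗ 8) ⊗ (-5 ⊗ 7))) gives 19.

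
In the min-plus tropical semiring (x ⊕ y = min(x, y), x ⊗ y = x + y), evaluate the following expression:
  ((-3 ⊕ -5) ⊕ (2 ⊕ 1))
((-3 ⊕ -5) ⊕ (2 ⊕ 1)) = -5

Expand innermost to outermost. Recall ⊕ takes the minimum of its arguments and ⊗ takes their sum. Working out the expression ((-3 ⊕ -5) ⊕ (2 ⊕ 1)) gives -5.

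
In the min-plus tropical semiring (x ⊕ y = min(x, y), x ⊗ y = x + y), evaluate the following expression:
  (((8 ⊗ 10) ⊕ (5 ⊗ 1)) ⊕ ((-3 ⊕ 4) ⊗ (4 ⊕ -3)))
(((8 ⊗ 10) ⊕ (5 ⊗ 1)) ⊕ ((-3 ⊕ 4) ⊗ (4 ⊕ -3))) = -6

Expand innermost to outermost. Recall ⊕ takes the minimum of its arguments and ⊗ takes their sum. Working out the expression (((8 ⊗ 10) ⊕ (5 ⊗ 1)) ⊕ ((-3 ⊕ 4) ⊗ (4 ⊕ -3))) gives -6.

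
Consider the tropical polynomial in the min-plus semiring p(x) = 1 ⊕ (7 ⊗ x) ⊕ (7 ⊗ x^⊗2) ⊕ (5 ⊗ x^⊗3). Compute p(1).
p(1) = 1

A tropical monomial a ⊗ x^⊗i evaluates to a + i · x. Evaluating each term at x = 1:
  Term 0 contributes 1 + 0 · 1 = 1
  Term 1 contributes 7 + 1 · 1 = 8
  Term 2 contributes 7 + 2 · 1 = 9
  Term 3 contributes 5 + 3 · 1 = 8
p(1) = ⊕ of these = min[1, 8, 9, 8] = 1.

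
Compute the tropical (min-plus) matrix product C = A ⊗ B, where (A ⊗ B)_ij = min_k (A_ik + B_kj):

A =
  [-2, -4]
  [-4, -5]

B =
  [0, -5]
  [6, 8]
A ⊗ B =
  [-2, -7]
  [-4, -9]

Apply the min-plus product entry-by-entry:
  C[0][0] = min over k of (A[0][0] + B[0][0] = -2 + 0 = -2, A[0][1] + B[1][0] = -4 + 6 = 2) = -2 (attained at k = 0)
  C[0][1] = min over k of (A[0][0] + B[0][1] = -2 + -5 = -7, A[0][1] + B[1][1] = -4 + 8 = 4) = -7 (attained at k = 0)
  C[1][0] = min over k of (A[1][0] + B[0][0] = -4 + 0 = -4, A[1][1] + B[1][0] = -5 + 6 = 1) = -4 (attained at k = 0)
  C[1][1] = min over k of (A[1][0] + B[0][1] = -4 + -5 = -9, A[1][1] + B[1][1] = -5 + 8 = 3) = -9 (attained at k = 0)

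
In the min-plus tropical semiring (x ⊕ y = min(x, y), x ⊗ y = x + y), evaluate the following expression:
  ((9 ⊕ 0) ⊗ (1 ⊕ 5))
((9 ⊕ 0) ⊗ (1 ⊕ 5)) = 1

Expand innermost to outermost. Recall ⊕ takes the minimum of its arguments and ⊗ takes their sum. Working out the expression ((9 ⊕ 0) ⊗ (1 ⊕ 5)) gives 1.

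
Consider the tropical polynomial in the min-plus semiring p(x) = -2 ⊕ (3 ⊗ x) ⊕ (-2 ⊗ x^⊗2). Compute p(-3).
p(-3) = -8

A tropical monomial a ⊗ x^⊗i evaluates to a + i · x. Evaluating each term at x = -3:
  Term 0 contributes -2 + 0 · -3 = -2
  Term 1 contributes 3 + 1 · -3 = 0
  Term 2 contributes -2 + 2 · -3 = -8
p(-3) = ⊕ of these = min[-2, 0, -8] = -8.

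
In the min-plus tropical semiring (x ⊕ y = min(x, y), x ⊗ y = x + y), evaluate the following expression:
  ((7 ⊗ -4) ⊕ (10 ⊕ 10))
((7 ⊗ -4) ⊕ (10 ⊕ 10)) = 3

Expand innermost to outermost. Recall ⊕ takes the minimum of its arguments and ⊗ takes their sum. Working out the expression ((7 ⊗ -4) ⊕ (10 ⊕ 10)) gives 3.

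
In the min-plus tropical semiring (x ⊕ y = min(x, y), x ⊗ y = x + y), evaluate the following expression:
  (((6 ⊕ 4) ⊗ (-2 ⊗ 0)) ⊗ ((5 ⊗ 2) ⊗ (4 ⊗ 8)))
(((6 ⊕ 4) ⊗ (-2 ⊗ 0)) ⊗ ((5 ⊗ 2) ⊗ (4 ⊗ 8))) = 21

Expand innermost to outermost. Recall ⊕ takes the minimum of its arguments and ⊗ takes their sum. Working out the expression (((6 ⊕ 4) ⊗ (-2 ⊗ 0)) ⊗ ((5 ⊗ 2) ⊗ (4 ⊗ 8))) gives 21.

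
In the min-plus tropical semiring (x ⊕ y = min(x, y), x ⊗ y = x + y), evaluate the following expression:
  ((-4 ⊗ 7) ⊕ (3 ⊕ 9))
((-4 ⊗ 7) ⊕ (3 ⊕ 9)) = 3

Expand innermost to outermost. Recall ⊕ takes the minimum of its arguments and ⊗ takes their sum. Working out the expression ((-4 ⊗ 7) ⊕ (3 ⊕ 9)) gives 3.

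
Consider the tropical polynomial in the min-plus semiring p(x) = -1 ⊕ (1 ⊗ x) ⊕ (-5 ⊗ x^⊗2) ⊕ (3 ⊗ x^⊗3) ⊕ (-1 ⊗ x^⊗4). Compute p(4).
p(4) = -1

A tropical monomial a ⊗ x^⊗i evaluates to a + i · x. Evaluating each term at x = 4:
  Term 0 contributes -1 + 0 · 4 = -1
  Term 1 contributes 1 + 1 · 4 = 5
  Term 2 contributes -5 + 2 · 4 = 3
  Term 3 contributes 3 + 3 · 4 = 15
  Term 4 contributes -1 + 4 · 4 = 15
p(4) = ⊕ of these = min[-1, 5, 3, 15, 15] = -1.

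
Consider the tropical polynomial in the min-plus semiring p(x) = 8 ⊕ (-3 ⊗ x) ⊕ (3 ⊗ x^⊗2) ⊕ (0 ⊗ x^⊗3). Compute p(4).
p(4) = 1

A tropical monomial a ⊗ x^⊗i evaluates to a + i · x. Evaluating each term at x = 4:
  Term 0 contributes 8 + 0 · 4 = 8
  Term 1 contributes -3 + 1 · 4 = 1
  Term 2 contributes 3 + 2 · 4 = 11
  Term 3 contributes 0 + 3 · 4 = 12
p(4) = ⊕ of these = min[8, 1, 11, 12] = 1.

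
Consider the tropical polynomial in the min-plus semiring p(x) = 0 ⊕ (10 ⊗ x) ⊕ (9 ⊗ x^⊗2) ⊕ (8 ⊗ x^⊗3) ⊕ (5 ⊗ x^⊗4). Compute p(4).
p(4) = 0

A tropical monomial a ⊗ x^⊗i evaluates to a + i · x. Evaluating each term at x = 4:
  Term 0 contributes 0 + 0 · 4 = 0
  Term 1 contributes 10 + 1 · 4 = 14
  Term 2 contributes 9 + 2 · 4 = 17
  Term 3 contributes 8 + 3 · 4 = 20
  Term 4 contributes 5 + 4 · 4 = 21
p(4) = ⊕ of these = min[0, 14, 17, 20, 21] = 0.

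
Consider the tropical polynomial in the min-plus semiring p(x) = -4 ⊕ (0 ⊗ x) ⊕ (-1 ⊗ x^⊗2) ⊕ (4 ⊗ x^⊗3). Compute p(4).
p(4) = -4

A tropical monomial a ⊗ x^⊗i evaluates to a + i · x. Evaluating each term at x = 4:
  Term 0 contributes -4 + 0 · 4 = -4
  Term 1 contributes 0 + 1 · 4 = 4
  Term 2 contributes -1 + 2 · 4 = 7
  Term 3 contributes 4 + 3 · 4 = 16
p(4) = ⊕ of these = min[-4, 4, 7, 16] = -4.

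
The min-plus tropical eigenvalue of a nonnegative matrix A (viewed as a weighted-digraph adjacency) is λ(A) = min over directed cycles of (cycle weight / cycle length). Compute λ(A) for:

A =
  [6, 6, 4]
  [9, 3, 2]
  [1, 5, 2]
λ(A) = 2

Enumerate directed cycles and compute their means (weight / length). Sample:
  cycle 0 → 0: weight = 6, length = 1, mean = 6/1 ≈ 6.000
  cycle 1 → 1: weight = 3, length = 1, mean = 3/1 ≈ 3.000
  cycle 2 → 2: weight = 2, length = 1, mean = 2/1 ≈ 2.000
  cycle 0 → 1 → 0: weight = 15, length = 2, mean = 15/2 ≈ 7.500
  cycle 0 → 2 → 0: weight = 5, length = 2, mean = 5/2 ≈ 2.500
  cycle 1 → 0 → 1: weight = 15, length = 2, mean = 15/2 ≈ 7.500
Minimum mean = 2.000, attained e.g. along the cycle 2 → 2 with weight 2 and length 1. So λ(A) = 2/1 = 2.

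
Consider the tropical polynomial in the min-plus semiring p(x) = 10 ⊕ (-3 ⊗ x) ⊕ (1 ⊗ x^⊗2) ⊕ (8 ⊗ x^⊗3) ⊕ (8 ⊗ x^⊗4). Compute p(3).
p(3) = 0

A tropical monomial a ⊗ x^⊗i evaluates to a + i · x. Evaluating each term at x = 3:
  Term 0 contributes 10 + 0 · 3 = 10
  Term 1 contributes -3 + 1 · 3 = 0
  Term 2 contributes 1 + 2 · 3 = 7
  Term 3 contributes 8 + 3 · 3 = 17
  Term 4 contributes 8 + 4 · 3 = 20
p(3) = ⊕ of these = min[10, 0, 7, 17, 20] = 0.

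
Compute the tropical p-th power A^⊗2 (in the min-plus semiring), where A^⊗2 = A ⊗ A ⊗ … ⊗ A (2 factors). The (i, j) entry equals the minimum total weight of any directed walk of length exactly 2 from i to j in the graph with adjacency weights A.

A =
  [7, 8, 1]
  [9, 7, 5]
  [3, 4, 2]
A^⊗2 =
  [4, 5, 3]
  [8, 9, 7]
  [5, 6, 4]

Each entry (A^⊗2)_ij equals the minimum over all length-2 walks i = v_0 → v_1 → … → v_2 = j of Σ_t A[v_t][v_{t+1}]. For example, for (i, j) = (0, 2) we minimise over 3 possible intermediate vertex sequences; the minimum is 3, attained along the walk 0 → 2 → 2.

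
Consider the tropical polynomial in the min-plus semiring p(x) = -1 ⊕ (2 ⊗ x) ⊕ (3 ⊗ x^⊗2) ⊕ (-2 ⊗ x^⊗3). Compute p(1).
p(1) = -1

A tropical monomial a ⊗ x^⊗i evaluates to a + i · x. Evaluating each term at x = 1:
  Term 0 contributes -1 + 0 · 1 = -1
  Term 1 contributes 2 + 1 · 1 = 3
  Term 2 contributes 3 + 2 · 1 = 5
  Term 3 contributes -2 + 3 · 1 = 1
p(1) = ⊕ of these = min[-1, 3, 5, 1] = -1.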